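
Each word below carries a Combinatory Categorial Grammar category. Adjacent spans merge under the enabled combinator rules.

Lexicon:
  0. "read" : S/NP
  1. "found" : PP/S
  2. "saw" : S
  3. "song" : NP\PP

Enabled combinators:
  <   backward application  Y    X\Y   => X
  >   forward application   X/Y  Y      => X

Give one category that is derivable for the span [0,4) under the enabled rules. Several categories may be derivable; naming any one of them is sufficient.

[0,4] S   >
  [0,1] "read" : S/NP
  [1,4] NP   <
    [1,3] PP   >
      [1,2] "found" : PP/S
      [2,3] "saw" : S
    [3,4] "song" : NP\PP

S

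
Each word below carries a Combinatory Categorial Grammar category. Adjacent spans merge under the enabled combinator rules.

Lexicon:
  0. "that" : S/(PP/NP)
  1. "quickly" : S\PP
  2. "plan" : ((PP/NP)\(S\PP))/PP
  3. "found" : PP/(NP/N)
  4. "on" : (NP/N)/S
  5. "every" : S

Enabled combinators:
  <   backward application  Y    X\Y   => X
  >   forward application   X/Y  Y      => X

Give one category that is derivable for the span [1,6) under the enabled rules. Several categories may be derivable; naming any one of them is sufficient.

PP/NP

[0,6] S   >
  [0,1] "that" : S/(PP/NP)
  [1,6] PP/NP   <
    [1,2] "quickly" : S\PP
    [2,6] (PP/NP)\(S\PP)   >
      [2,3] "plan" : ((PP/NP)\(S\PP))/PP
      [3,6] PP   >
        [3,4] "found" : PP/(NP/N)
        [4,6] NP/N   >
          [4,5] "on" : (NP/N)/S
          [5,6] "every" : S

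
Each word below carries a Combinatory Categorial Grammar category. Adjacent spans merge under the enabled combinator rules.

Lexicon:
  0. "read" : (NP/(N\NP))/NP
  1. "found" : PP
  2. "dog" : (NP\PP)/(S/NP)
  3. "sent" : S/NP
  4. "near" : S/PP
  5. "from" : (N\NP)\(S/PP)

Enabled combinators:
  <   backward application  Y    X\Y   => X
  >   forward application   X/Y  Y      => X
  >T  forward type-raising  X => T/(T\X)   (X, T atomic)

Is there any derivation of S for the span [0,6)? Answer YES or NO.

NO

(NP/(N\NP))/NP PP (NP\PP)/(S/NP) S/NP S/PP (N\NP)\(S/PP)
CKY chart[0,6] = {N/(N\NP), NP, NP/(NP\NP), PP/(PP\NP), S/(S\NP)}; S ∉ chart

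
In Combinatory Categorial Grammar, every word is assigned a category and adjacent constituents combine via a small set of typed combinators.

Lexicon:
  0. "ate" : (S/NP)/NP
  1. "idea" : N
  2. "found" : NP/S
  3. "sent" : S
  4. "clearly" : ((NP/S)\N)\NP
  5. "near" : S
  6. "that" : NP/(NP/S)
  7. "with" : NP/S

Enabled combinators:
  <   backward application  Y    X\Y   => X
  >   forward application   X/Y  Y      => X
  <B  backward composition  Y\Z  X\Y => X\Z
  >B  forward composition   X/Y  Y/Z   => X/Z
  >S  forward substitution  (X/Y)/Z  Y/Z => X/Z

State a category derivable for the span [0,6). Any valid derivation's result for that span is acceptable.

S/NP

[0,8] S   >
  [0,6] S/NP   >
    [0,1] "ate" : (S/NP)/NP
    [1,6] NP   >
      [1,5] NP/S   <
        [1,2] "idea" : N
        [2,5] (NP/S)\N   <
          [2,4] NP   >
            [2,3] "found" : NP/S
            [3,4] "sent" : S
          [4,5] "clearly" : ((NP/S)\N)\NP
      [5,6] "near" : S
  [6,8] NP   >
    [6,7] "that" : NP/(NP/S)
    [7,8] "with" : NP/S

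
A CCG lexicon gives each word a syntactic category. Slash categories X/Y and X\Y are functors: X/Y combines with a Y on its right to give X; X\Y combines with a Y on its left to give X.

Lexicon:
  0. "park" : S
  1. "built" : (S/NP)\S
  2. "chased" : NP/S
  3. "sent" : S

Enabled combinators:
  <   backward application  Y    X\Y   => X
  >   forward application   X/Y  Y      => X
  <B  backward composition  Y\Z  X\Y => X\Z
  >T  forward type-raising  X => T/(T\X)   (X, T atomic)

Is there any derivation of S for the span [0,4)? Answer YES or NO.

YES

[0,4] S   >
  [0,2] S/NP   <
    [0,1] "park" : S
    [1,2] "built" : (S/NP)\S
  [2,4] NP   >
    [2,3] "chased" : NP/S
    [3,4] "sent" : S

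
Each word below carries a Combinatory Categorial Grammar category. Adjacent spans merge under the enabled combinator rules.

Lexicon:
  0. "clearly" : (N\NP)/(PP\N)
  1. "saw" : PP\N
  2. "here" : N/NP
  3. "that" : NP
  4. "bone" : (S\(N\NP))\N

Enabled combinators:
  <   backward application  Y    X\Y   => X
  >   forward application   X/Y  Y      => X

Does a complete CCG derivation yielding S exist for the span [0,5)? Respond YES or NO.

YES

[0,5] S   <
  [0,2] N\NP   >
    [0,1] "clearly" : (N\NP)/(PP\N)
    [1,2] "saw" : PP\N
  [2,5] S\(N\NP)   <
    [2,4] N   >
      [2,3] "here" : N/NP
      [3,4] "that" : NP
    [4,5] "bone" : (S\(N\NP))\N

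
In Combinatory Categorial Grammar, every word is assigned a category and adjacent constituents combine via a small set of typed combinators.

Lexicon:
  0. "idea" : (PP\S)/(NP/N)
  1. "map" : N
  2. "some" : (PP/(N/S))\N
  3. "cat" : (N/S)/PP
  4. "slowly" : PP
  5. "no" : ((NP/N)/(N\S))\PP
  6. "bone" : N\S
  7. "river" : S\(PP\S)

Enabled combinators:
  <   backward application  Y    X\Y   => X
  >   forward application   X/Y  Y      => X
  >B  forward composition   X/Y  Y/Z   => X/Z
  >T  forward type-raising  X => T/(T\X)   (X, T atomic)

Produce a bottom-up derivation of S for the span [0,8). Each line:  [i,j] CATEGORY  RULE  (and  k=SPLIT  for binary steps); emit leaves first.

[0,8] S   <
  [0,7] PP\S   >
    [0,1] "idea" : (PP\S)/(NP/N)
    [1,7] NP/N   >
      [1,6] (NP/N)/(N\S)   <
        [1,5] PP   >
          [1,3] PP/(N/S)   <
            [1,2] "map" : N
            [2,3] "some" : (PP/(N/S))\N
          [3,5] N/S   >
            [3,4] "cat" : (N/S)/PP
            [4,5] "slowly" : PP
        [5,6] "no" : ((NP/N)/(N\S))\PP
      [6,7] "bone" : N\S
  [7,8] "river" : S\(PP\S)

[0,1] (PP\S)/(NP/N)  lex  "idea"
[1,2] N  lex  "map"
[2,3] (PP/(N/S))\N  lex  "some"
[1,3] PP/(N/S)  <  k=2
[3,4] (N/S)/PP  lex  "cat"
[4,5] PP  lex  "slowly"
[3,5] N/S  >  k=4
[1,5] PP  >  k=3
[5,6] ((NP/N)/(N\S))\PP  lex  "no"
[1,6] (NP/N)/(N\S)  <  k=5
[6,7] N\S  lex  "bone"
[1,7] NP/N  >  k=6
[0,7] PP\S  >  k=1
[7,8] S\(PP\S)  lex  "river"
[0,8] S  <  k=7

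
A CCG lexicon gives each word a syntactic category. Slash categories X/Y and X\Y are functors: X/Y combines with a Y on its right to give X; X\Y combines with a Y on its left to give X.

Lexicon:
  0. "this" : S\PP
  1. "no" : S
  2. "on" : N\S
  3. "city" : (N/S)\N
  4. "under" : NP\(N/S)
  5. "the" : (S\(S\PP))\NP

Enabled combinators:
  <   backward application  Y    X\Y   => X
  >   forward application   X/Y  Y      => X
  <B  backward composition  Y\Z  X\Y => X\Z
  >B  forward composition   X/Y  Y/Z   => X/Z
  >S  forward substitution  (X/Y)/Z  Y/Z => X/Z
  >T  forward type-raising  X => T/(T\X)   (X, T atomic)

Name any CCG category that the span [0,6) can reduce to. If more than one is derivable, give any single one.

S

[0,6] S   <
  [0,1] "this" : S\PP
  [1,6] S\(S\PP)   <
    [1,5] NP   <
      [1,3] N   >
        [1,2] N/(N\S)   >T
          [1,2] "no" : S
        [2,3] "on" : N\S
      [3,5] NP\N   <B
        [3,4] "city" : (N/S)\N
        [4,5] "under" : NP\(N/S)
    [5,6] "the" : (S\(S\PP))\NP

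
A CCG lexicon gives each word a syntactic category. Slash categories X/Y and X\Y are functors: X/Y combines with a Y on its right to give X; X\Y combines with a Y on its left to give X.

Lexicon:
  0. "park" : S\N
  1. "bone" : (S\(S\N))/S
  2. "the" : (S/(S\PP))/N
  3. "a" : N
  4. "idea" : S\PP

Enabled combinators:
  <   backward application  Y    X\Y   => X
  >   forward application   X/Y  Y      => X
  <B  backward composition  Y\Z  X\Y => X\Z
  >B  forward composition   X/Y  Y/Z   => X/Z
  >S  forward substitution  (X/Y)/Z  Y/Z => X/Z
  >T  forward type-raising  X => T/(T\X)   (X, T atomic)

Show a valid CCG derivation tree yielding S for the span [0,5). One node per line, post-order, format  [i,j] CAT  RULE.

[0,5] S   <
  [0,1] "park" : S\N
  [1,5] S\(S\N)   >
    [1,2] "bone" : (S\(S\N))/S
    [2,5] S   >
      [2,4] S/(S\PP)   >
        [2,3] "the" : (S/(S\PP))/N
        [3,4] "a" : N
      [4,5] "idea" : S\PP

[0,1] S\N  lex  "park"
[1,2] (S\(S\N))/S  lex  "bone"
[2,3] (S/(S\PP))/N  lex  "the"
[3,4] N  lex  "a"
[2,4] S/(S\PP)  >  k=3
[4,5] S\PP  lex  "idea"
[2,5] S  >  k=4
[1,5] S\(S\N)  >  k=2
[0,5] S  <  k=1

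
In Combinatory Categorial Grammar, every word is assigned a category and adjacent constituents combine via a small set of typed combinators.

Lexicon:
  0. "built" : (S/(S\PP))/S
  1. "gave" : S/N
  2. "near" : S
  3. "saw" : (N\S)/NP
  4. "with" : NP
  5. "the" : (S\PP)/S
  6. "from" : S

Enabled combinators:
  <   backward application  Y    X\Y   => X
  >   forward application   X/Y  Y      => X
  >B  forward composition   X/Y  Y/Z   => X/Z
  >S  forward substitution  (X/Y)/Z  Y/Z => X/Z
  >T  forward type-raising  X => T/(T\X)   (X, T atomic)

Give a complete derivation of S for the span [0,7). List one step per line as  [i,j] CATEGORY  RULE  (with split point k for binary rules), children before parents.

[0,1] (S/(S\PP))/S  lex  "built"
[1,2] S/N  lex  "gave"
[2,3] S  lex  "near"
[3,4] (N\S)/NP  lex  "saw"
[4,5] NP  lex  "with"
[3,5] N\S  >  k=4
[2,5] N  <  k=3
[1,5] S  >  k=2
[0,5] S/(S\PP)  >  k=1
[5,6] (S\PP)/S  lex  "the"
[6,7] S  lex  "from"
[5,7] S\PP  >  k=6
[0,7] S  >  k=5

[0,7] S   >
  [0,5] S/(S\PP)   >
    [0,1] "built" : (S/(S\PP))/S
    [1,5] S   >
      [1,2] "gave" : S/N
      [2,5] N   <
        [2,3] "near" : S
        [3,5] N\S   >
          [3,4] "saw" : (N\S)/NP
          [4,5] "with" : NP
  [5,7] S\PP   >
    [5,6] "the" : (S\PP)/S
    [6,7] "from" : S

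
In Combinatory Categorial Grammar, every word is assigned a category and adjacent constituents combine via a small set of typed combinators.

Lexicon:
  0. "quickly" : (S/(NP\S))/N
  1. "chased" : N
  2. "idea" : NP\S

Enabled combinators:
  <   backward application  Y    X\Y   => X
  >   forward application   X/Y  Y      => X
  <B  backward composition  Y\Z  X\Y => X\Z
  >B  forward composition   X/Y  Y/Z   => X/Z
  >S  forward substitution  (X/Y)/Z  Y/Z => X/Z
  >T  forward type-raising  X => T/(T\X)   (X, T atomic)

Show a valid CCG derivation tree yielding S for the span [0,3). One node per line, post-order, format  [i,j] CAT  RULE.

[0,3] S   >
  [0,2] S/(NP\S)   >
    [0,1] "quickly" : (S/(NP\S))/N
    [1,2] "chased" : N
  [2,3] "idea" : NP\S

[0,1] (S/(NP\S))/N  lex  "quickly"
[1,2] N  lex  "chased"
[0,2] S/(NP\S)  >  k=1
[2,3] NP\S  lex  "idea"
[0,3] S  >  k=2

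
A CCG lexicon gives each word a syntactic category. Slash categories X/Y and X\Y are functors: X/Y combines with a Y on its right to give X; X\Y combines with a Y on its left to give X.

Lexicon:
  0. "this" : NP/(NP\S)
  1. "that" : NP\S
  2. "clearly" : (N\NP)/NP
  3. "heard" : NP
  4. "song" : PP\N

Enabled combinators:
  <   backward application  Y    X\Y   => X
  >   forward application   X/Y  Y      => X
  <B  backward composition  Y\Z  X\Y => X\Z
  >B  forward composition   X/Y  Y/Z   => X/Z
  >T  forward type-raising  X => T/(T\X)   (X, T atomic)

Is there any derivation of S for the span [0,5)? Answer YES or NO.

NO

NP/(NP\S) NP\S (N\NP)/NP NP PP\N
CKY chart[0,5] = {N/(N\PP), NP/(NP\PP), PP, PP/(PP\PP), S/(S\PP)}; S ∉ chart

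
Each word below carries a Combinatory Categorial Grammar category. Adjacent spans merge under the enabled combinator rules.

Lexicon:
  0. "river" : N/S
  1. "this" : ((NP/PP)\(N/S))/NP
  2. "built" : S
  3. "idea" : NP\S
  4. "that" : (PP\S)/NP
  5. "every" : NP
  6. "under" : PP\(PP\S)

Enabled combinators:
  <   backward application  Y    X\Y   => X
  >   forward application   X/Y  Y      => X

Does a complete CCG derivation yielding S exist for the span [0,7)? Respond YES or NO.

NO

N/S ((NP/PP)\(N/S))/NP S NP\S (PP\S)/NP NP PP\(PP\S)
CKY chart[0,7] = {NP}; S ∉ chart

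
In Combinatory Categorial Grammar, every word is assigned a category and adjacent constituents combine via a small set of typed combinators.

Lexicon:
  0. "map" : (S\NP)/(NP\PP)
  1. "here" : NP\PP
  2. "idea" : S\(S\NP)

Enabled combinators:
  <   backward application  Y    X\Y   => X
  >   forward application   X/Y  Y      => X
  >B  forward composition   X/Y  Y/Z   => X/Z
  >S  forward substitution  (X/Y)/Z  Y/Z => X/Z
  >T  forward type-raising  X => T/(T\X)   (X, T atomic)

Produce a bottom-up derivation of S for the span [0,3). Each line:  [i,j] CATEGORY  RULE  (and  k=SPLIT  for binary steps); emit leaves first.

[0,3] S   <
  [0,2] S\NP   >
    [0,1] "map" : (S\NP)/(NP\PP)
    [1,2] "here" : NP\PP
  [2,3] "idea" : S\(S\NP)

[0,1] (S\NP)/(NP\PP)  lex  "map"
[1,2] NP\PP  lex  "here"
[0,2] S\NP  >  k=1
[2,3] S\(S\NP)  lex  "idea"
[0,3] S  <  k=2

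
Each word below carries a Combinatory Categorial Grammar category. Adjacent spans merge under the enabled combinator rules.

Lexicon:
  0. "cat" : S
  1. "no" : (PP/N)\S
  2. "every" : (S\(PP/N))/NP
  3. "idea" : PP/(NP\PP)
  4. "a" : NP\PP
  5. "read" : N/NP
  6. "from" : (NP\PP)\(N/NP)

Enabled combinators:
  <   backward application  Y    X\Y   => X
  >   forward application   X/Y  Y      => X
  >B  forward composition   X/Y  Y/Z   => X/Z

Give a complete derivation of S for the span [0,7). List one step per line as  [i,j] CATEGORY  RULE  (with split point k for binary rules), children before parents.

[0,1] S  lex  "cat"
[1,2] (PP/N)\S  lex  "no"
[0,2] PP/N  <  k=1
[2,3] (S\(PP/N))/NP  lex  "every"
[3,4] PP/(NP\PP)  lex  "idea"
[4,5] NP\PP  lex  "a"
[3,5] PP  >  k=4
[5,6] N/NP  lex  "read"
[6,7] (NP\PP)\(N/NP)  lex  "from"
[5,7] NP\PP  <  k=6
[3,7] NP  <  k=5
[2,7] S\(PP/N)  >  k=3
[0,7] S  <  k=2

[0,7] S   <
  [0,2] PP/N   <
    [0,1] "cat" : S
    [1,2] "no" : (PP/N)\S
  [2,7] S\(PP/N)   >
    [2,3] "every" : (S\(PP/N))/NP
    [3,7] NP   <
      [3,5] PP   >
        [3,4] "idea" : PP/(NP\PP)
        [4,5] "a" : NP\PP
      [5,7] NP\PP   <
        [5,6] "read" : N/NP
        [6,7] "from" : (NP\PP)\(N/NP)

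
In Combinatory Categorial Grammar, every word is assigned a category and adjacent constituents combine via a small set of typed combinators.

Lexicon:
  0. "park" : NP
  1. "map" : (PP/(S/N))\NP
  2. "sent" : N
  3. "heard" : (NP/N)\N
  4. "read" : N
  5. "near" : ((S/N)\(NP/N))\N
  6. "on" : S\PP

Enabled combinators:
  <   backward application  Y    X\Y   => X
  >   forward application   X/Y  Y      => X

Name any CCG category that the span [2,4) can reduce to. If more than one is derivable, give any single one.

NP/N

[0,7] S   <
  [0,6] PP   >
    [0,2] PP/(S/N)   <
      [0,1] "park" : NP
      [1,2] "map" : (PP/(S/N))\NP
    [2,6] S/N   <
      [2,4] NP/N   <
        [2,3] "sent" : N
        [3,4] "heard" : (NP/N)\N
      [4,6] (S/N)\(NP/N)   <
        [4,5] "read" : N
        [5,6] "near" : ((S/N)\(NP/N))\N
  [6,7] "on" : S\PP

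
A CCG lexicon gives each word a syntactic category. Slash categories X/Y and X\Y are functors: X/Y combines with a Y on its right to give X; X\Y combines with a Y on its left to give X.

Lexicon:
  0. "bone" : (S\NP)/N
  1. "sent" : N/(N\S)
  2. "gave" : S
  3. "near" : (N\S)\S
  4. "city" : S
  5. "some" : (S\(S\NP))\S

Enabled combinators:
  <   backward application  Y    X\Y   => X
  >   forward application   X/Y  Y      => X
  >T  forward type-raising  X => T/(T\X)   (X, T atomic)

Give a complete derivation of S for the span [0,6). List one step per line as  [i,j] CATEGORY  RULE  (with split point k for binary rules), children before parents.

[0,6] S   <
  [0,4] S\NP   >
    [0,1] "bone" : (S\NP)/N
    [1,4] N   >
      [1,2] "sent" : N/(N\S)
      [2,4] N\S   <
        [2,3] "gave" : S
        [3,4] "near" : (N\S)\S
  [4,6] S\(S\NP)   <
    [4,5] "city" : S
    [5,6] "some" : (S\(S\NP))\S

[0,1] (S\NP)/N  lex  "bone"
[1,2] N/(N\S)  lex  "sent"
[2,3] S  lex  "gave"
[3,4] (N\S)\S  lex  "near"
[2,4] N\S  <  k=3
[1,4] N  >  k=2
[0,4] S\NP  >  k=1
[4,5] S  lex  "city"
[5,6] (S\(S\NP))\S  lex  "some"
[4,6] S\(S\NP)  <  k=5
[0,6] S  <  k=4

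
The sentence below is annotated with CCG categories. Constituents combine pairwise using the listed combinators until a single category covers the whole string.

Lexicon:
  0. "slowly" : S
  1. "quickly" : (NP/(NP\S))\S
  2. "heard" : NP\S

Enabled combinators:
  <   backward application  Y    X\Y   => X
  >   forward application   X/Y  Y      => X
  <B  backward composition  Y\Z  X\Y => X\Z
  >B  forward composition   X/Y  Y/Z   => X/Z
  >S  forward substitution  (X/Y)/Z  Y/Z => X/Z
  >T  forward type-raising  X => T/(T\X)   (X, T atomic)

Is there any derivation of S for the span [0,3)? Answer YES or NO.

S (NP/(NP\S))\S NP\S
CKY chart[0,3] = {N/(N\NP), NP, NP/(NP\NP), PP/(PP\NP), S/(S\NP)}; S ∉ chart

NO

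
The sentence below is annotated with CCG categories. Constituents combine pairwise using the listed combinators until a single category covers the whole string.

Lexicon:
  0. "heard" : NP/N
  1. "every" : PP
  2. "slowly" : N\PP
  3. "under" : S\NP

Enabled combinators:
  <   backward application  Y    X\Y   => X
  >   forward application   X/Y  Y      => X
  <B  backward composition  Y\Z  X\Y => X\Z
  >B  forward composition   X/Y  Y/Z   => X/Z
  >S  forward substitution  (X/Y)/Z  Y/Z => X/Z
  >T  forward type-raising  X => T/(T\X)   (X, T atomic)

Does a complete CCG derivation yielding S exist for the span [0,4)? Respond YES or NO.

YES

[0,4] S   <
  [0,3] NP   >
    [0,1] "heard" : NP/N
    [1,3] N   <
      [1,2] "every" : PP
      [2,3] "slowly" : N\PP
  [3,4] "under" : S\NP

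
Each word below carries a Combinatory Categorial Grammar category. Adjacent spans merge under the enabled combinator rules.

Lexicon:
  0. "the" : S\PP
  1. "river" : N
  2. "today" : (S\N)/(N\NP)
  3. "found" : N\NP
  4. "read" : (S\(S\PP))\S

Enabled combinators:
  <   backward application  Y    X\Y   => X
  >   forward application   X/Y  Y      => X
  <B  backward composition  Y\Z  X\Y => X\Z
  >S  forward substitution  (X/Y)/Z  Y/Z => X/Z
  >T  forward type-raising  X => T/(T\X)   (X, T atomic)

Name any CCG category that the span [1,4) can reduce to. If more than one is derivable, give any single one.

[0,5] S   <
  [0,1] "the" : S\PP
  [1,5] S\(S\PP)   <
    [1,4] S   <
      [1,2] "river" : N
      [2,4] S\N   >
        [2,3] "today" : (S\N)/(N\NP)
        [3,4] "found" : N\NP
    [4,5] "read" : (S\(S\PP))\S

S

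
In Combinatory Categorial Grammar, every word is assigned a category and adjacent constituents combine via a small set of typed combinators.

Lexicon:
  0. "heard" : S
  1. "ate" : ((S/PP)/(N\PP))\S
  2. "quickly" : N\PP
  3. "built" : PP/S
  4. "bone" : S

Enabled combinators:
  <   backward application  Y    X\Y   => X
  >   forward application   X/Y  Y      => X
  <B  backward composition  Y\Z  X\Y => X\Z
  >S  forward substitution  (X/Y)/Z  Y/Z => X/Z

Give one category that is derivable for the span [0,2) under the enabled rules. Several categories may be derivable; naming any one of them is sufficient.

[0,5] S   >
  [0,3] S/PP   >
    [0,2] (S/PP)/(N\PP)   <
      [0,1] "heard" : S
      [1,2] "ate" : ((S/PP)/(N\PP))\S
    [2,3] "quickly" : N\PP
  [3,5] PP   >
    [3,4] "built" : PP/S
    [4,5] "bone" : S

(S/PP)/(N\PP)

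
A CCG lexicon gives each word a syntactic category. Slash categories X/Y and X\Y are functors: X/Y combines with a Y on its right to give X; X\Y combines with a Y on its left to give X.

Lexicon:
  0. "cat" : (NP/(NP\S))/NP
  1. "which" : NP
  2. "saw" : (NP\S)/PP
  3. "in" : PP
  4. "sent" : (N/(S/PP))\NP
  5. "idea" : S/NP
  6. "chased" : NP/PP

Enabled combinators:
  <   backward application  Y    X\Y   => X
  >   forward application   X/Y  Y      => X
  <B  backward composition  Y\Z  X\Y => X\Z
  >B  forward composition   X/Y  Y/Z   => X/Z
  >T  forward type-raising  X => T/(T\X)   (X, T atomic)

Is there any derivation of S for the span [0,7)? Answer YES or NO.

NO

(NP/(NP\S))/NP NP (NP\S)/PP PP (N/(S/PP))\NP S/NP NP/PP
CKY chart[0,7] = {N, N/(N\N), NP/(NP\N), PP/(PP\N), S/(S\N)}; S ∉ chart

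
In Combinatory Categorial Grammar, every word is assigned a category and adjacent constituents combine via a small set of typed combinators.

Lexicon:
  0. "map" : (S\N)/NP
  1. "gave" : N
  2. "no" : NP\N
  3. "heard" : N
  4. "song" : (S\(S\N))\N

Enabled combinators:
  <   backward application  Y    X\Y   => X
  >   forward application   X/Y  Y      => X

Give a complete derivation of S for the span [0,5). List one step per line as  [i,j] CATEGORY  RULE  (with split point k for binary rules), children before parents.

[0,1] (S\N)/NP  lex  "map"
[1,2] N  lex  "gave"
[2,3] NP\N  lex  "no"
[1,3] NP  <  k=2
[0,3] S\N  >  k=1
[3,4] N  lex  "heard"
[4,5] (S\(S\N))\N  lex  "song"
[3,5] S\(S\N)  <  k=4
[0,5] S  <  k=3

[0,5] S   <
  [0,3] S\N   >
    [0,1] "map" : (S\N)/NP
    [1,3] NP   <
      [1,2] "gave" : N
      [2,3] "no" : NP\N
  [3,5] S\(S\N)   <
    [3,4] "heard" : N
    [4,5] "song" : (S\(S\N))\N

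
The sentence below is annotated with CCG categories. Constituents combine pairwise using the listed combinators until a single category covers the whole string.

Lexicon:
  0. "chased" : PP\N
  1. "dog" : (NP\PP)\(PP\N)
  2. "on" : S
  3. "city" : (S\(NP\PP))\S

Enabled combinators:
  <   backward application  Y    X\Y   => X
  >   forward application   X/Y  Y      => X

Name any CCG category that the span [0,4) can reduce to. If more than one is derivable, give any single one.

[0,4] S   <
  [0,2] NP\PP   <
    [0,1] "chased" : PP\N
    [1,2] "dog" : (NP\PP)\(PP\N)
  [2,4] S\(NP\PP)   <
    [2,3] "on" : S
    [3,4] "city" : (S\(NP\PP))\S

S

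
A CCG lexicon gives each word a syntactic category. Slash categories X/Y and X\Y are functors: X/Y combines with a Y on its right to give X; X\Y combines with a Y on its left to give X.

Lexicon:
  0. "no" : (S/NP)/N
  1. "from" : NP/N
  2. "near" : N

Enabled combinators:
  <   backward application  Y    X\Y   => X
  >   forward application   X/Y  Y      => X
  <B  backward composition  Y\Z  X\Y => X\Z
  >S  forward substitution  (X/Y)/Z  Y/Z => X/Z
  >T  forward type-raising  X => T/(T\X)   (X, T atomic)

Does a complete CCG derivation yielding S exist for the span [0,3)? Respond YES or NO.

YES

[0,3] S   >
  [0,2] S/N   >S
    [0,1] "no" : (S/NP)/N
    [1,2] "from" : NP/N
  [2,3] "near" : N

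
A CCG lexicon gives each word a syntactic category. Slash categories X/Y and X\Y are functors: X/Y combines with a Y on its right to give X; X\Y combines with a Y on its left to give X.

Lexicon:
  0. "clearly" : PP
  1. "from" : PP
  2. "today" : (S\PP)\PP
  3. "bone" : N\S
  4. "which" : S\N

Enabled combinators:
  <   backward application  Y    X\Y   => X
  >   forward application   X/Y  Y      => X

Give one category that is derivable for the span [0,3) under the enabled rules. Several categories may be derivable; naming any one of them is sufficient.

S

[0,5] S   <
  [0,4] N   <
    [0,3] S   <
      [0,1] "clearly" : PP
      [1,3] S\PP   <
        [1,2] "from" : PP
        [2,3] "today" : (S\PP)\PP
    [3,4] "bone" : N\S
  [4,5] "which" : S\N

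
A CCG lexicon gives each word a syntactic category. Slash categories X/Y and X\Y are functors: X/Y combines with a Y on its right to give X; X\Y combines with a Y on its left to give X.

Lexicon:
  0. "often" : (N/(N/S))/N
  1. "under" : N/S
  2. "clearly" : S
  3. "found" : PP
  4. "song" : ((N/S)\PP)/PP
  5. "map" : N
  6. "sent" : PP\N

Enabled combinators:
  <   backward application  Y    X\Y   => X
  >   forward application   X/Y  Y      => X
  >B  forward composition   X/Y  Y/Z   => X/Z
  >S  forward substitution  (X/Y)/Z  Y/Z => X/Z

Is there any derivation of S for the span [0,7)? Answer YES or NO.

NO

(N/(N/S))/N N/S S PP ((N/S)\PP)/PP N PP\N
CKY chart[0,7] = {N}; S ∉ chart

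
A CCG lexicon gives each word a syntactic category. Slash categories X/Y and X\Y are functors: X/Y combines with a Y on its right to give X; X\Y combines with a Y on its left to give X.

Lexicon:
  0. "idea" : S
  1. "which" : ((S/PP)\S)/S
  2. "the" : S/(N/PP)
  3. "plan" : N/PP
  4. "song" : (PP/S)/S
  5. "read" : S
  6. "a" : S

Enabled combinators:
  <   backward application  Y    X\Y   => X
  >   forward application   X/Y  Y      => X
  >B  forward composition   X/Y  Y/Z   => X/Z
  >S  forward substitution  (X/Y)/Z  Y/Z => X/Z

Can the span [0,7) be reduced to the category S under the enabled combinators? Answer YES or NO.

YES

[0,7] S   >
  [0,4] S/PP   <
    [0,1] "idea" : S
    [1,4] (S/PP)\S   >
      [1,2] "which" : ((S/PP)\S)/S
      [2,4] S   >
        [2,3] "the" : S/(N/PP)
        [3,4] "plan" : N/PP
  [4,7] PP   >
    [4,6] PP/S   >
      [4,5] "song" : (PP/S)/S
      [5,6] "read" : S
    [6,7] "a" : S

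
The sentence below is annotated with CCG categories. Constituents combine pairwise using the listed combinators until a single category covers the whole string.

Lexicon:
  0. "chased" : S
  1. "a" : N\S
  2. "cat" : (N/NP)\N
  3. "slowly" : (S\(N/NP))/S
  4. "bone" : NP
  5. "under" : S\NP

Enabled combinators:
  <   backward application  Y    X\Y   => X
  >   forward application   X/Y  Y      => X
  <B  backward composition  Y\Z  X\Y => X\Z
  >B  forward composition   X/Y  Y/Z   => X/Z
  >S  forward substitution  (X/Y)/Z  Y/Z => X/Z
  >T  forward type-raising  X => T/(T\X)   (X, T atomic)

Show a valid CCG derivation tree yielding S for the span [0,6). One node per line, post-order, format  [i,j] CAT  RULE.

[0,6] S   <
  [0,2] N   >
    [0,1] N/(N\S)   >T
      [0,1] "chased" : S
    [1,2] "a" : N\S
  [2,6] S\N   <B
    [2,3] "cat" : (N/NP)\N
    [3,6] S\(N/NP)   >
      [3,4] "slowly" : (S\(N/NP))/S
      [4,6] S   >
        [4,5] S/(S\NP)   >T
          [4,5] "bone" : NP
        [5,6] "under" : S\NP

[0,1] S  lex  "chased"
[0,1] N/(N\S)  >T
[1,2] N\S  lex  "a"
[0,2] N  >  k=1
[2,3] (N/NP)\N  lex  "cat"
[3,4] (S\(N/NP))/S  lex  "slowly"
[4,5] NP  lex  "bone"
[4,5] S/(S\NP)  >T
[5,6] S\NP  lex  "under"
[4,6] S  >  k=5
[3,6] S\(N/NP)  >  k=4
[2,6] S\N  <B  k=3
[0,6] S  <  k=2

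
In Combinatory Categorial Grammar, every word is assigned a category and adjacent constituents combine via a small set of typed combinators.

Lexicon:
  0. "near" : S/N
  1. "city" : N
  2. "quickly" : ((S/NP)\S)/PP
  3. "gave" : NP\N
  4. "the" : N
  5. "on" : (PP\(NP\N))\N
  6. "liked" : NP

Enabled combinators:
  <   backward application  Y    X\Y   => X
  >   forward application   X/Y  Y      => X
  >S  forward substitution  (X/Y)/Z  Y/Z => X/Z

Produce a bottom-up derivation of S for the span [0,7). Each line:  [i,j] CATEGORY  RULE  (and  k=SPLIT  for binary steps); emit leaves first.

[0,1] S/N  lex  "near"
[1,2] N  lex  "city"
[0,2] S  >  k=1
[2,3] ((S/NP)\S)/PP  lex  "quickly"
[3,4] NP\N  lex  "gave"
[4,5] N  lex  "the"
[5,6] (PP\(NP\N))\N  lex  "on"
[4,6] PP\(NP\N)  <  k=5
[3,6] PP  <  k=4
[2,6] (S/NP)\S  >  k=3
[0,6] S/NP  <  k=2
[6,7] NP  lex  "liked"
[0,7] S  >  k=6

[0,7] S   >
  [0,6] S/NP   <
    [0,2] S   >
      [0,1] "near" : S/N
      [1,2] "city" : N
    [2,6] (S/NP)\S   >
      [2,3] "quickly" : ((S/NP)\S)/PP
      [3,6] PP   <
        [3,4] "gave" : NP\N
        [4,6] PP\(NP\N)   <
          [4,5] "the" : N
          [5,6] "on" : (PP\(NP\N))\N
  [6,7] "liked" : NP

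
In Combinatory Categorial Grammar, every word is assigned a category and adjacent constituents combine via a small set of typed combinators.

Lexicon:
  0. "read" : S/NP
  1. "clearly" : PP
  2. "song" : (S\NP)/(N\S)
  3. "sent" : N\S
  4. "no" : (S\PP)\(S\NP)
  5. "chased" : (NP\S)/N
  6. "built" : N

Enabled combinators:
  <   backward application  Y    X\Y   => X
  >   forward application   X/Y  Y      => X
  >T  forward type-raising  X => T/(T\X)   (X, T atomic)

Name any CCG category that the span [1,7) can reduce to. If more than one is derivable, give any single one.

NP

[0,7] S   >
  [0,1] "read" : S/NP
  [1,7] NP   <
    [1,5] S   <
      [1,2] "clearly" : PP
      [2,5] S\PP   <
        [2,4] S\NP   >
          [2,3] "song" : (S\NP)/(N\S)
          [3,4] "sent" : N\S
        [4,5] "no" : (S\PP)\(S\NP)
    [5,7] NP\S   >
      [5,6] "chased" : (NP\S)/N
      [6,7] "built" : N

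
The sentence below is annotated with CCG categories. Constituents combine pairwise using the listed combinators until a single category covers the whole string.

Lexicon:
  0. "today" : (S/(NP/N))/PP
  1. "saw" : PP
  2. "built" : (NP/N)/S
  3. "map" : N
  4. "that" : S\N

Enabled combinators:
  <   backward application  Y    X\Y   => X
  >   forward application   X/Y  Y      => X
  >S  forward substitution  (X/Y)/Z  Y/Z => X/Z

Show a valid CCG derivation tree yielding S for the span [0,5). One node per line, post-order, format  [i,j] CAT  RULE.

[0,5] S   >
  [0,2] S/(NP/N)   >
    [0,1] "today" : (S/(NP/N))/PP
    [1,2] "saw" : PP
  [2,5] NP/N   >
    [2,3] "built" : (NP/N)/S
    [3,5] S   <
      [3,4] "map" : N
      [4,5] "that" : S\N

[0,1] (S/(NP/N))/PP  lex  "today"
[1,2] PP  lex  "saw"
[0,2] S/(NP/N)  >  k=1
[2,3] (NP/N)/S  lex  "built"
[3,4] N  lex  "map"
[4,5] S\N  lex  "that"
[3,5] S  <  k=4
[2,5] NP/N  >  k=3
[0,5] S  >  k=2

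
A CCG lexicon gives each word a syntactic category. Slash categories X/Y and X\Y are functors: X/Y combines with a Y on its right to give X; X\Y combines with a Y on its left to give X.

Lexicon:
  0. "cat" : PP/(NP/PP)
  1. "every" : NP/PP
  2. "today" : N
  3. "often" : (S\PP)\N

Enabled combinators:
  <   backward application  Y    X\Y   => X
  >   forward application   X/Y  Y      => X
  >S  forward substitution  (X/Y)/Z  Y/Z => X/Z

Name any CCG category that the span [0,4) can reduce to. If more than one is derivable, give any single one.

S

[0,4] S   <
  [0,2] PP   >
    [0,1] "cat" : PP/(NP/PP)
    [1,2] "every" : NP/PP
  [2,4] S\PP   <
    [2,3] "today" : N
    [3,4] "often" : (S\PP)\N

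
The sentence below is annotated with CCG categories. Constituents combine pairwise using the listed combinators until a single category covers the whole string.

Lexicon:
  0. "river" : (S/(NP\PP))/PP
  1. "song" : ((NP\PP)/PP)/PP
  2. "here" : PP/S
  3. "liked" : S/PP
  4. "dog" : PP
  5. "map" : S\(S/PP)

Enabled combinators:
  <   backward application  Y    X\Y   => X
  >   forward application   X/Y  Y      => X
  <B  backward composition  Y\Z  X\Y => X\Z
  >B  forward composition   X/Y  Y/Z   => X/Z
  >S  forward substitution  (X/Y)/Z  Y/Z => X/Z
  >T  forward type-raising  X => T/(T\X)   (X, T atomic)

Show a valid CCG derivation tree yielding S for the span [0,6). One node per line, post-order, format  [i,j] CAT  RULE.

[0,1] (S/(NP\PP))/PP  lex  "river"
[1,2] ((NP\PP)/PP)/PP  lex  "song"
[2,3] PP/S  lex  "here"
[3,4] S/PP  lex  "liked"
[4,5] PP  lex  "dog"
[3,5] S  >  k=4
[2,5] PP  >  k=3
[1,5] (NP\PP)/PP  >  k=2
[0,5] S/PP  >S  k=1
[5,6] S\(S/PP)  lex  "map"
[0,6] S  <  k=5

[0,6] S   <
  [0,5] S/PP   >S
    [0,1] "river" : (S/(NP\PP))/PP
    [1,5] (NP\PP)/PP   >
      [1,2] "song" : ((NP\PP)/PP)/PP
      [2,5] PP   >
        [2,3] "here" : PP/S
        [3,5] S   >
          [3,4] "liked" : S/PP
          [4,5] "dog" : PP
  [5,6] "map" : S\(S/PP)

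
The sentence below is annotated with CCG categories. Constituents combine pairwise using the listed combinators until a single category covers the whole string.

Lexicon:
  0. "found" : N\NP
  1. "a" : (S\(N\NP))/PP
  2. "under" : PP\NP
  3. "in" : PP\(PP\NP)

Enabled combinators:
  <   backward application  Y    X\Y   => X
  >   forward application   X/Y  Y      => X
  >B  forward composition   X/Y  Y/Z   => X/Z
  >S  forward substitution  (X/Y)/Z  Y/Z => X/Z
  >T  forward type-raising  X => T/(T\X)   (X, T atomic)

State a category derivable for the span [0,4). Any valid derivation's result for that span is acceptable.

[0,4] S   <
  [0,1] "found" : N\NP
  [1,4] S\(N\NP)   >
    [1,2] "a" : (S\(N\NP))/PP
    [2,4] PP   <
      [2,3] "under" : PP\NP
      [3,4] "in" : PP\(PP\NP)

S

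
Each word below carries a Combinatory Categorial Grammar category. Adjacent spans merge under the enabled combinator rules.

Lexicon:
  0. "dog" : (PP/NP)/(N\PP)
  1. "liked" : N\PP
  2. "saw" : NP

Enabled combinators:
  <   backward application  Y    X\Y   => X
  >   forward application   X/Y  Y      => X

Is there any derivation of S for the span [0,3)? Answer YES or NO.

(PP/NP)/(N\PP) N\PP NP
CKY chart[0,3] = {PP}; S ∉ chart

NO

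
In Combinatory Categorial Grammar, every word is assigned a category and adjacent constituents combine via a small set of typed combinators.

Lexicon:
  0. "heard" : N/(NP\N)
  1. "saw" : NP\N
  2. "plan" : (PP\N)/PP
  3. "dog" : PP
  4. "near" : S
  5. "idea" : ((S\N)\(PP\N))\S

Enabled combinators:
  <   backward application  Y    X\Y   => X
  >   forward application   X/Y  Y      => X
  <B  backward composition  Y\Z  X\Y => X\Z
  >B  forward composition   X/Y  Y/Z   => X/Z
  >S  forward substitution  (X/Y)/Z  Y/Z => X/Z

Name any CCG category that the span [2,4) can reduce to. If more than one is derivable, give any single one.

[0,6] S   <
  [0,2] N   >
    [0,1] "heard" : N/(NP\N)
    [1,2] "saw" : NP\N
  [2,6] S\N   <
    [2,4] PP\N   >
      [2,3] "plan" : (PP\N)/PP
      [3,4] "dog" : PP
    [4,6] (S\N)\(PP\N)   <
      [4,5] "near" : S
      [5,6] "idea" : ((S\N)\(PP\N))\S

PP\N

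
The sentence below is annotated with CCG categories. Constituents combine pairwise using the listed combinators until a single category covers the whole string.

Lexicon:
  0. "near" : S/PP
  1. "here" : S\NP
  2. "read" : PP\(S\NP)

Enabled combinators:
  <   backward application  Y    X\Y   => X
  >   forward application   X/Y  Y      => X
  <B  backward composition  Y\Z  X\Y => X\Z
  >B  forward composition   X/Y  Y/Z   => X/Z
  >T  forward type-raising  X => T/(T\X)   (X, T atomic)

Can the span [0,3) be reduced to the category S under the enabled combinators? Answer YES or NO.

YES

[0,3] S   >
  [0,1] "near" : S/PP
  [1,3] PP   <
    [1,2] "here" : S\NP
    [2,3] "read" : PP\(S\NP)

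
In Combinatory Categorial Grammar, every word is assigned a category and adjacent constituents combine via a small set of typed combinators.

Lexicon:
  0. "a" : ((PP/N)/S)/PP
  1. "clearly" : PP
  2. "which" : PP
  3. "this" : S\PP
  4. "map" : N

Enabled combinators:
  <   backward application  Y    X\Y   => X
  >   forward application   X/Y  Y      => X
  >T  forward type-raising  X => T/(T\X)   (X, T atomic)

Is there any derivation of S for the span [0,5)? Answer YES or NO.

NO

((PP/N)/S)/PP PP PP S\PP N
CKY chart[0,5] = {N/(N\PP), NP/(NP\PP), PP, PP/(PP\PP), S/(S\PP)}; S ∉ chart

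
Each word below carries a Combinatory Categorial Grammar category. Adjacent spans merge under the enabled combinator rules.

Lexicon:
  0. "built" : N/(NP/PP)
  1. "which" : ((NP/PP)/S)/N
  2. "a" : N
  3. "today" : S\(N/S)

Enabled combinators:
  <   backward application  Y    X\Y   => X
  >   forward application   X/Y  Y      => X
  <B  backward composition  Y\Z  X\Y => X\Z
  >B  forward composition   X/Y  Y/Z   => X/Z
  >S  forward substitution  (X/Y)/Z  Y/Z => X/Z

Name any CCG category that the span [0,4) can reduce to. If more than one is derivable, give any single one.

S

[0,4] S   <
  [0,3] N/S   >B
    [0,1] "built" : N/(NP/PP)
    [1,3] (NP/PP)/S   >
      [1,2] "which" : ((NP/PP)/S)/N
      [2,3] "a" : N
  [3,4] "today" : S\(N/S)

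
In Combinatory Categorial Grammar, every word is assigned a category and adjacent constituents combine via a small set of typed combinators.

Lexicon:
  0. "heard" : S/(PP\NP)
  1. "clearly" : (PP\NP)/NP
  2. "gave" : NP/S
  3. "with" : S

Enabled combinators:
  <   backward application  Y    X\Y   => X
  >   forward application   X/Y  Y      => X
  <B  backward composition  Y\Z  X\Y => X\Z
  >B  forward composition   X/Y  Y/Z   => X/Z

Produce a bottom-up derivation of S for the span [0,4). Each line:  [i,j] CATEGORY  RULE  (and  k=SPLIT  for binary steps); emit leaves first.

[0,1] S/(PP\NP)  lex  "heard"
[1,2] (PP\NP)/NP  lex  "clearly"
[0,2] S/NP  >B  k=1
[2,3] NP/S  lex  "gave"
[3,4] S  lex  "with"
[2,4] NP  >  k=3
[0,4] S  >  k=2

[0,4] S   >
  [0,2] S/NP   >B
    [0,1] "heard" : S/(PP\NP)
    [1,2] "clearly" : (PP\NP)/NP
  [2,4] NP   >
    [2,3] "gave" : NP/S
    [3,4] "with" : S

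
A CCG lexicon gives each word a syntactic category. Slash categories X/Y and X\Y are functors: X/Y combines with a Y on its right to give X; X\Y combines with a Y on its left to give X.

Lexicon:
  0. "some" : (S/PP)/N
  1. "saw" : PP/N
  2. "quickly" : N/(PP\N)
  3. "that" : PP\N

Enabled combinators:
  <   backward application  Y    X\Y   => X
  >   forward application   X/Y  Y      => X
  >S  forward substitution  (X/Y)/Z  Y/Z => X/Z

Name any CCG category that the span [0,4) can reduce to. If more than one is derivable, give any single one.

[0,4] S   >
  [0,2] S/N   >S
    [0,1] "some" : (S/PP)/N
    [1,2] "saw" : PP/N
  [2,4] N   >
    [2,3] "quickly" : N/(PP\N)
    [3,4] "that" : PP\N

S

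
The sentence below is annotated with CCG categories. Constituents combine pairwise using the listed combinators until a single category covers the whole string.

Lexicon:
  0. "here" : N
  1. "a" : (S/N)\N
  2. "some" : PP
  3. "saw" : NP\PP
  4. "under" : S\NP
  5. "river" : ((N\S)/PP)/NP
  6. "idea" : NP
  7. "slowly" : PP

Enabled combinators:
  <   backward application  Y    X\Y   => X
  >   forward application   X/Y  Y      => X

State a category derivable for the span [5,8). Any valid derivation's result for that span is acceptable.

[0,8] S   >
  [0,2] S/N   <
    [0,1] "here" : N
    [1,2] "a" : (S/N)\N
  [2,8] N   <
    [2,5] S   <
      [2,4] NP   <
        [2,3] "some" : PP
        [3,4] "saw" : NP\PP
      [4,5] "under" : S\NP
    [5,8] N\S   >
      [5,7] (N\S)/PP   >
        [5,6] "river" : ((N\S)/PP)/NP
        [6,7] "idea" : NP
      [7,8] "slowly" : PP

N\S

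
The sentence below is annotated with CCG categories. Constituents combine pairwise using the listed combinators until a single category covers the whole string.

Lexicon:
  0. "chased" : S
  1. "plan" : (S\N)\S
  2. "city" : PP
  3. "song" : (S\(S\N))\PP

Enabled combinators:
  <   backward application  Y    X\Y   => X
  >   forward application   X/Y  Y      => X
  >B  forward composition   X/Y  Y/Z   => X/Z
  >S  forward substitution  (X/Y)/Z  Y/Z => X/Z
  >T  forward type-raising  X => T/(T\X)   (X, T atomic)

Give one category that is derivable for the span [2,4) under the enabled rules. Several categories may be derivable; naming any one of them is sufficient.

[0,4] S   <
  [0,2] S\N   <
    [0,1] "chased" : S
    [1,2] "plan" : (S\N)\S
  [2,4] S\(S\N)   <
    [2,3] "city" : PP
    [3,4] "song" : (S\(S\N))\PP

S\(S\N)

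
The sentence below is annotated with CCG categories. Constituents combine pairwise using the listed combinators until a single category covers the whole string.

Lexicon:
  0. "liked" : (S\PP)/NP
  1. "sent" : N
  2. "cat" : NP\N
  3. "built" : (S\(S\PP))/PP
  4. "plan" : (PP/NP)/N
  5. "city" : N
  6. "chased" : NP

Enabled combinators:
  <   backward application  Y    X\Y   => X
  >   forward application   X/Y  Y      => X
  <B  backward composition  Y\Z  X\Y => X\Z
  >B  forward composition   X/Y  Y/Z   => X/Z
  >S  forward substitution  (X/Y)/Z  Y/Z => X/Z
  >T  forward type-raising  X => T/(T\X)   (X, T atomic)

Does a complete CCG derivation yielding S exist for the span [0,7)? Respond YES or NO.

[0,7] S   <
  [0,3] S\PP   >
    [0,1] "liked" : (S\PP)/NP
    [1,3] NP   <
      [1,2] "sent" : N
      [2,3] "cat" : NP\N
  [3,7] S\(S\PP)   >
    [3,4] "built" : (S\(S\PP))/PP
    [4,7] PP   >
      [4,6] PP/NP   >
        [4,5] "plan" : (PP/NP)/N
        [5,6] "city" : N
      [6,7] "chased" : NP

YES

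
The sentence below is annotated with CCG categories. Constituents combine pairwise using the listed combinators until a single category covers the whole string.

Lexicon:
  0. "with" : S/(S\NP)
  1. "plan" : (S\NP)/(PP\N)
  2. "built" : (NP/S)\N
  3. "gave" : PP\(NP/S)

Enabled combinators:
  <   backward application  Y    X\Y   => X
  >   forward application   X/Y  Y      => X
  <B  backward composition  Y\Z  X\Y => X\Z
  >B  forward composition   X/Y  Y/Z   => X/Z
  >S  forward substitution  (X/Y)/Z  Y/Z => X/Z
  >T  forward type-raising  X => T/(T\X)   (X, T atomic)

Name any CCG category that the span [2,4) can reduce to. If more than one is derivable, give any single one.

PP\N

[0,4] S   >
  [0,1] "with" : S/(S\NP)
  [1,4] S\NP   >
    [1,2] "plan" : (S\NP)/(PP\N)
    [2,4] PP\N   <B
      [2,3] "built" : (NP/S)\N
      [3,4] "gave" : PP\(NP/S)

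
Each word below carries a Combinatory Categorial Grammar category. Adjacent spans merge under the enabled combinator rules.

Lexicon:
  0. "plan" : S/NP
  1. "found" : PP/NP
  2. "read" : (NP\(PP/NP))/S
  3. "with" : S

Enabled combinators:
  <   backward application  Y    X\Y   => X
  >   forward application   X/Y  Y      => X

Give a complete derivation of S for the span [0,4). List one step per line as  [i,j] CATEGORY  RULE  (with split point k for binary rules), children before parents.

[0,4] S   >
  [0,1] "plan" : S/NP
  [1,4] NP   <
    [1,2] "found" : PP/NP
    [2,4] NP\(PP/NP)   >
      [2,3] "read" : (NP\(PP/NP))/S
      [3,4] "with" : S

[0,1] S/NP  lex  "plan"
[1,2] PP/NP  lex  "found"
[2,3] (NP\(PP/NP))/S  lex  "read"
[3,4] S  lex  "with"
[2,4] NP\(PP/NP)  >  k=3
[1,4] NP  <  k=2
[0,4] S  >  k=1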